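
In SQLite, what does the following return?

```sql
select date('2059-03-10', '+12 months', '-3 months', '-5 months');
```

2059-07-10

Adding +12 months to 2059-03-10 gives 2060-03-10.
Adding -3 months to 2060-03-10 gives 2059-12-10.
Adding -5 months to 2059-12-10 gives 2059-07-10.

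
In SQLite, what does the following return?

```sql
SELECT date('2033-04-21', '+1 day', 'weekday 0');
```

Advancing 1 more day within April lands on 2033-04-22.
`weekday 0` advances to the next Sunday; 2033-04-22 is a Friday, so it moves forward to 2033-04-24.

2033-04-24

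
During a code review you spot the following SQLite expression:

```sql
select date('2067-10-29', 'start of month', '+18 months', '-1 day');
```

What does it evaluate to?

2069-03-31

`start of month` rewinds 2067-10-29 to 2067-10-01.
Adding +18 months to 2067-10-01 gives 2069-04-01.
Going back 1 day from 2069-04-01 reaches 2069-03-31 (last day of March, 31 days).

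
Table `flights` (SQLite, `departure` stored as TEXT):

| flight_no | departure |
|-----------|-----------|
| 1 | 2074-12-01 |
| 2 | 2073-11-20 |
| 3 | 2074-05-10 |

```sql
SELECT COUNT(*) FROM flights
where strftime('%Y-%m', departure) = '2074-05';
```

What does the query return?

Rows with year-month 2074-05: 2074-05-10 → 1.

1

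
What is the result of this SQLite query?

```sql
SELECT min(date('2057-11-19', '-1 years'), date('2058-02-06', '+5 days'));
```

2056-11-19

date('2057-11-19', '-1 years') → 2056-11-19.
date('2058-02-06', '+5 days') → 2058-02-11.
Earlier of the two is 2056-11-19.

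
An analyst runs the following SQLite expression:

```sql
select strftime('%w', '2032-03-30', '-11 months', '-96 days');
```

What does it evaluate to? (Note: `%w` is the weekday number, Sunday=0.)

First apply '-11 months', '-96 days': 2032-03-30 → 2031-01-24.
2031-01-24 is a Friday; with Sunday=0 that is 5.

5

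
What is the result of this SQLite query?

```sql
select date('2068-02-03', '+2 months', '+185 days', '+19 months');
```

Adding +2 months to 2068-02-03 gives 2068-04-03.
Applying '+185 days' to 2068-04-03: counting 185 days forward gives 2068-10-05.
Adding +19 months to 2068-10-05 gives 2070-05-05.

2070-05-05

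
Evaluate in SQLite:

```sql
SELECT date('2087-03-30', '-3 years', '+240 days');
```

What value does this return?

Adding -3 years to 2087-03-30 gives 2084-03-30.
Applying '+240 days' to 2084-03-30: counting 240 days forward gives 2084-11-25.

2084-11-25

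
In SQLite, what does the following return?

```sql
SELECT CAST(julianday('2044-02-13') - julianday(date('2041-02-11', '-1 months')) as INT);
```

1128

Adding -1 month to 2041-02-11 gives 2041-01-11.
20 days remain in January 2041 after the 11th (31 − 11).
Full months from February 2041 through January 2044 contribute their day counts.
Then 13 days into February 2044.
Total: 20 + 28 + 31 + 30 + 31 + 30 + 31 + 31 + 30 + 31 + 30 + 31 + 31 + 28 + 31 + 30 + 31 + 30 + 31 + 31 + 30 + 31 + 30 + 31 + 31 + 28 + 31 + 30 + 31 + 30 + 31 + 31 + 30 + 31 + 30 + 31 + 31 + 13 = 1128.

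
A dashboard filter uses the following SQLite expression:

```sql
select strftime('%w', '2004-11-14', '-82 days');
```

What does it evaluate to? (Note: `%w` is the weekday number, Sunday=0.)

First apply '-82 days': 2004-11-14 → 2004-08-24.
2004-08-24 is a Tuesday; with Sunday=0 that is 2.

2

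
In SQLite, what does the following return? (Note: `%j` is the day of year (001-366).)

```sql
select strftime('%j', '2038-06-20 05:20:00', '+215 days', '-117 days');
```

269

First apply '+215 days', '-117 days': 2038-06-20 05:20:00 → 2038-09-26 05:20:00.
Day-of-year for 2038-09-26: days since 2038-01-01 inclusive = 269, zero-padded to 269.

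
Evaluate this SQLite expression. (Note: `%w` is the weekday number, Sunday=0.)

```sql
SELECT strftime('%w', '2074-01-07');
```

2074-01-07 is a Sunday; with Sunday=0 that is 0.

0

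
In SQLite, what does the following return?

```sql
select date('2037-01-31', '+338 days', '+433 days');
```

Applying '+338 days' to 2037-01-31: counting 338 days forward gives 2038-01-04.
Applying '+433 days' to 2038-01-04: counting 433 days forward gives 2039-03-13.

2039-03-13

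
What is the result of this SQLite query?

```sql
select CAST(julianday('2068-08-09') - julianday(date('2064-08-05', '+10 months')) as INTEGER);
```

Adding +10 months to 2064-08-05 gives 2065-06-05.
25 days remain in June 2065 after the 5th (30 − 5).
Full months from July 2065 through July 2068 contribute their day counts.
Then 9 days into August 2068.
Total: 25 + 31 + 31 + 30 + 31 + 30 + 31 + 31 + 28 + 31 + 30 + 31 + 30 + 31 + 31 + 30 + 31 + 30 + 31 + 31 + 28 + 31 + 30 + 31 + 30 + 31 + 31 + 30 + 31 + 30 + 31 + 31 + 29 + 31 + 30 + 31 + 30 + 31 + 9 = 1161.

1161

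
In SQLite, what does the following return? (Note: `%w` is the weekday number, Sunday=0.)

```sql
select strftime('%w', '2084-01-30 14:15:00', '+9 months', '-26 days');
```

3

First apply '+9 months', '-26 days': 2084-01-30 14:15:00 → 2084-10-04 14:15:00.
2084-10-04 is a Wednesday; with Sunday=0 that is 3.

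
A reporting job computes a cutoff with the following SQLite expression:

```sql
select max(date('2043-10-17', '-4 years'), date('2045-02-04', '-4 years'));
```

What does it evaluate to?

2041-02-04

date('2043-10-17', '-4 years') → 2039-10-17.
date('2045-02-04', '-4 years') → 2041-02-04.
Later of the two is 2041-02-04.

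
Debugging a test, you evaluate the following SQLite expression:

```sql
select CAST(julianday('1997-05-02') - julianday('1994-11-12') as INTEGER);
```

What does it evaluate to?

18 days remain in November 1994 after the 12th (30 − 12).
Full months from December 1994 through April 1997 contribute their day counts.
Then 2 days into May 1997.
Total: 18 + 31 + 31 + 28 + 31 + 30 + 31 + 30 + 31 + 31 + 30 + 31 + 30 + 31 + 31 + 29 + 31 + 30 + 31 + 30 + 31 + 31 + 30 + 31 + 30 + 31 + 31 + 28 + 31 + 30 + 2 = 902.

902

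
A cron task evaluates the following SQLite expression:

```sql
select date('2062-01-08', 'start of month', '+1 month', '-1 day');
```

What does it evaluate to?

`start of month` rewinds 2062-01-08 to 2062-01-01.
Adding +1 month to 2062-01-01 gives 2062-02-01.
Going back 1 day from 2062-02-01 reaches 2062-01-31 (last day of January, 31 days).

2062-01-31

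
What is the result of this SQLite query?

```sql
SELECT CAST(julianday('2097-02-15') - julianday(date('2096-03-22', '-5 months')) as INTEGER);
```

Adding -5 months to 2096-03-22 gives 2095-10-22.
9 days remain in October 2095 after the 22nd (31 − 22).
Full months from November 2095 through January 2097 contribute their day counts.
Then 15 days into February 2097.
Total: 9 + 30 + 31 + 31 + 29 + 31 + 30 + 31 + 30 + 31 + 31 + 30 + 31 + 30 + 31 + 31 + 15 = 482.

482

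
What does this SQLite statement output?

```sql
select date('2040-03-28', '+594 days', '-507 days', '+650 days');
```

2042-04-04

Applying '+594 days' to 2040-03-28: counting 594 days forward gives 2041-11-12.
Applying '-507 days' to 2041-11-12: counting 507 days back gives 2040-06-23.
Applying '+650 days' to 2040-06-23: counting 650 days forward gives 2042-04-04.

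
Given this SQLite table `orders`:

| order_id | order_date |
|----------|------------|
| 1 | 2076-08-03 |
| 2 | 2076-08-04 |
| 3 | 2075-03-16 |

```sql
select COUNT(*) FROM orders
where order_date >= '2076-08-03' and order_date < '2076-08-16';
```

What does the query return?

2

Rows in [2076-08-03, 2076-08-16): 2076-08-03, 2076-08-04 → 2 rows.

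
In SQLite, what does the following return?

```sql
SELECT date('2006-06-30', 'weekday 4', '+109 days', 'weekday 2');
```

`weekday 4` advances to the next Thursday; 2006-06-30 is a Friday, so it moves forward to 2006-07-06.
Applying '+109 days' to 2006-07-06: counting 109 days forward gives 2006-10-23.
`weekday 2` advances to the next Tuesday; 2006-10-23 is a Monday, so it moves forward to 2006-10-24.

2006-10-24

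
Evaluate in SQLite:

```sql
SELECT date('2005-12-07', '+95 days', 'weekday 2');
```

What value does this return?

2006-03-14

Applying '+95 days' to 2005-12-07: counting 95 days forward gives 2006-03-12.
`weekday 2` advances to the next Tuesday; 2006-03-12 is a Sunday, so it moves forward to 2006-03-14.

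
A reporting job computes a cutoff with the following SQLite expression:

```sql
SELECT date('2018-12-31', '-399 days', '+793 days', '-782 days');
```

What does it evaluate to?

2017-12-08

Applying '-399 days' to 2018-12-31: counting 399 days back gives 2017-11-27.
Applying '+793 days' to 2017-11-27: counting 793 days forward gives 2020-01-29.
Applying '-782 days' to 2020-01-29: counting 782 days back gives 2017-12-08.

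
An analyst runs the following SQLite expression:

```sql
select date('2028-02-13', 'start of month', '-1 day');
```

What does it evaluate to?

2028-01-31

`start of month` rewinds 2028-02-13 to 2028-02-01.
Going back 1 day from 2028-02-01 reaches 2028-01-31 (last day of January, 31 days).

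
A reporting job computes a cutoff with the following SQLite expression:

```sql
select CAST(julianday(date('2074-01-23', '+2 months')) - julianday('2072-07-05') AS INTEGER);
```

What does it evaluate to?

Adding +2 months to 2074-01-23 gives 2074-03-23.
26 days remain in July 2072 after the 5th (31 − 5).
Full months from August 2072 through February 2074 contribute their day counts.
Then 23 days into March 2074.
Total: 26 + 31 + 30 + 31 + 30 + 31 + 31 + 28 + 31 + 30 + 31 + 30 + 31 + 31 + 30 + 31 + 30 + 31 + 31 + 28 + 23 = 626.

626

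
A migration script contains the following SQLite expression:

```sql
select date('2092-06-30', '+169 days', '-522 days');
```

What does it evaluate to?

Applying '+169 days' to 2092-06-30: counting 169 days forward gives 2092-12-16.
Applying '-522 days' to 2092-12-16: counting 522 days back gives 2091-07-13.

2091-07-13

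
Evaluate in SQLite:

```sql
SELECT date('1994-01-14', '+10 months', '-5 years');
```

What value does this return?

1989-11-14

Adding +10 months to 1994-01-14 gives 1994-11-14.
Adding -5 years to 1994-11-14 gives 1989-11-14.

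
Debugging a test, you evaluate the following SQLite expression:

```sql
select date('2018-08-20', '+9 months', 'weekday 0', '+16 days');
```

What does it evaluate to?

2019-06-11

Adding +9 months to 2018-08-20 gives 2019-05-20.
`weekday 0` advances to the next Sunday; 2019-05-20 is a Monday, so it moves forward to 2019-05-26.
May 2019 has 31 days; 5 remain after the 26th, so 6 days reach 2019-06-01.
Advancing 10 more days within June lands on 2019-06-11.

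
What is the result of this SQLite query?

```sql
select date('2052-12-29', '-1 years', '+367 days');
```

2052-12-30

Adding -1 year to 2052-12-29 gives 2051-12-29.
Applying '+367 days' to 2051-12-29: counting 367 days forward gives 2052-12-30.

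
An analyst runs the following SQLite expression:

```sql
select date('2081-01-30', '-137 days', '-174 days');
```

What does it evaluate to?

Applying '-137 days' to 2081-01-30: counting 137 days back gives 2080-09-15.
Applying '-174 days' to 2080-09-15: counting 174 days back gives 2080-03-25.

2080-03-25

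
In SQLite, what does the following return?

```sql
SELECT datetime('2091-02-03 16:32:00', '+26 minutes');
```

+26 minutes from 2091-02-03 16:32:00 is 2091-02-03 16:58:00.

2091-02-03 16:58:00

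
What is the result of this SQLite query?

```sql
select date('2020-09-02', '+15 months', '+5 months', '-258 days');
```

Adding +15 months to 2020-09-02 gives 2021-12-02.
Adding +5 months to 2021-12-02 gives 2022-05-02.
Applying '-258 days' to 2022-05-02: counting 258 days back gives 2021-08-17.

2021-08-17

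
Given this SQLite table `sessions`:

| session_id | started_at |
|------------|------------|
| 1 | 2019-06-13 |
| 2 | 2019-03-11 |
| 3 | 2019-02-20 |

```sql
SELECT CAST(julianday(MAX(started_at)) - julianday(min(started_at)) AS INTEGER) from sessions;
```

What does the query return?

MIN = 2019-02-20, MAX = 2019-06-13.
8 days remain in February 2019 after the 20th (28 − 20).
March 2019: 31 days.
April 2019: 30 days.
May 2019: 31 days.
Then 13 days into June 2019.
Total: 8 + 31 + 30 + 31 + 13 = 113.

113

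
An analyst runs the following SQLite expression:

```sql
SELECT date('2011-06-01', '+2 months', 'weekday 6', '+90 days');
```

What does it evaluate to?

Adding +2 months to 2011-06-01 gives 2011-08-01.
`weekday 6` advances to the next Saturday; 2011-08-01 is a Monday, so it moves forward to 2011-08-06.
Applying '+90 days' to 2011-08-06: counting 90 days forward gives 2011-11-04.

2011-11-04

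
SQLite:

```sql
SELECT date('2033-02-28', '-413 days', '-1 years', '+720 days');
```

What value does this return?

2033-01-01

Applying '-413 days' to 2033-02-28: counting 413 days back gives 2032-01-12.
Adding -1 year to 2032-01-12 gives 2031-01-12.
Applying '+720 days' to 2031-01-12: counting 720 days forward gives 2033-01-01.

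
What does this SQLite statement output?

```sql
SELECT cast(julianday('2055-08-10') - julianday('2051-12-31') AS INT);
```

1318

0 days remain in December 2051 after the 31st (31 − 31).
Full months from January 2052 through July 2055 contribute their day counts.
Then 10 days into August 2055.
Total: 0 + 31 + 29 + 31 + 30 + 31 + 30 + 31 + 31 + 30 + 31 + 30 + 31 + 31 + 28 + 31 + 30 + 31 + 30 + 31 + 31 + 30 + 31 + 30 + 31 + 31 + 28 + 31 + 30 + 31 + 30 + 31 + 31 + 30 + 31 + 30 + 31 + 31 + 28 + 31 + 30 + 31 + 30 + 31 + 10 = 1318.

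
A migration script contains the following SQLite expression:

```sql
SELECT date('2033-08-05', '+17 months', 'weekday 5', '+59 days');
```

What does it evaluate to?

2035-03-05

Adding +17 months to 2033-08-05 gives 2035-01-05.
`weekday 5` advances to the next Friday; 2035-01-05 is already a Friday, so it stays at 2035-01-05.
Applying '+59 days' to 2035-01-05: counting 59 days forward gives 2035-03-05.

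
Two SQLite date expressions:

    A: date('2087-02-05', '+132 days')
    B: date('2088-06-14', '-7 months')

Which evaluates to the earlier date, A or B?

A

A = 2087-06-17.
B = 2087-11-14.
A is earlier.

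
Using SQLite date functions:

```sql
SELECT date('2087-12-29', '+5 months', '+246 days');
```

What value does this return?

Adding +5 months to 2087-12-29 gives 2088-05-29.
Applying '+246 days' to 2088-05-29: counting 246 days forward gives 2089-01-30.

2089-01-30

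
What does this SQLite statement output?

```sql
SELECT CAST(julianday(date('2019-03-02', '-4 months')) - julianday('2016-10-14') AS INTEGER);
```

Adding -4 months to 2019-03-02 gives 2018-11-02.
17 days remain in October 2016 after the 14th (31 − 14).
Full months from November 2016 through October 2018 contribute their day counts.
Then 2 days into November 2018.
Total: 17 + 30 + 31 + 31 + 28 + 31 + 30 + 31 + 30 + 31 + 31 + 30 + 31 + 30 + 31 + 31 + 28 + 31 + 30 + 31 + 30 + 31 + 31 + 30 + 31 + 2 = 749.

749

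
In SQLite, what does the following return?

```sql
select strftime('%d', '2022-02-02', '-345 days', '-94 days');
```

First apply '-345 days', '-94 days': 2022-02-02 → 2020-11-20.
`%d` extracts the 2-digit day of month: 20.

20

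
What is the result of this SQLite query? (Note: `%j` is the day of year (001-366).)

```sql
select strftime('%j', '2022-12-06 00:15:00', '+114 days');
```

First apply '+114 days': 2022-12-06 00:15:00 → 2023-03-30 00:15:00.
Day-of-year for 2023-03-30: days since 2023-01-01 inclusive = 89, zero-padded to 089.

089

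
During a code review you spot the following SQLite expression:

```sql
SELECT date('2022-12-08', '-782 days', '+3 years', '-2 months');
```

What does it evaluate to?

2023-08-17

Applying '-782 days' to 2022-12-08: counting 782 days back gives 2020-10-17.
Adding +3 years to 2020-10-17 gives 2023-10-17.
Adding -2 months to 2023-10-17 gives 2023-08-17.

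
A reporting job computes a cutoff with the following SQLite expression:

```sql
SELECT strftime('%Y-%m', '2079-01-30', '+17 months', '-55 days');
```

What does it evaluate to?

2080-05

First apply '+17 months', '-55 days': 2079-01-30 → 2080-05-06.
`%Y-%m` extracts the year-month: 2080-05.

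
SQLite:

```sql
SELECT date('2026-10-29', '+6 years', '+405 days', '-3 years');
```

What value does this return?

Adding +6 years to 2026-10-29 gives 2032-10-29.
Applying '+405 days' to 2032-10-29: counting 405 days forward gives 2033-12-08.
Adding -3 years to 2033-12-08 gives 2030-12-08.

2030-12-08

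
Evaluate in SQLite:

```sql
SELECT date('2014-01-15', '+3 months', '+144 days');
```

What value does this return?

Adding +3 months to 2014-01-15 gives 2014-04-15.
Applying '+144 days' to 2014-04-15: counting 144 days forward gives 2014-09-06.

2014-09-06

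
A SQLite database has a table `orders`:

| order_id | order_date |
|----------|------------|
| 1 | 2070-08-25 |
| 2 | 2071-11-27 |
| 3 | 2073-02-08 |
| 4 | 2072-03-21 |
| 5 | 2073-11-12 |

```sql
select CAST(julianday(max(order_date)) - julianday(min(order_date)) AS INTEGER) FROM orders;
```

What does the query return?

1175

MIN = 2070-08-25, MAX = 2073-11-12.
6 days remain in August 2070 after the 25th (31 − 25).
Full months from September 2070 through October 2073 contribute their day counts.
Then 12 days into November 2073.
Total: 6 + 30 + 31 + 30 + 31 + 31 + 28 + 31 + 30 + 31 + 30 + 31 + 31 + 30 + 31 + 30 + 31 + 31 + 29 + 31 + 30 + 31 + 30 + 31 + 31 + 30 + 31 + 30 + 31 + 31 + 28 + 31 + 30 + 31 + 30 + 31 + 31 + 30 + 31 + 12 = 1175.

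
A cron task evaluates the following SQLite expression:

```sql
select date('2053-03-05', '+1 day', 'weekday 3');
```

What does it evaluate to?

2053-03-12

Advancing 1 more day within March lands on 2053-03-06.
`weekday 3` advances to the next Wednesday; 2053-03-06 is a Thursday, so it moves forward to 2053-03-12.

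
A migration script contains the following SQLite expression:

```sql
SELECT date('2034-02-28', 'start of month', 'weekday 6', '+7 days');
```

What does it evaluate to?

`start of month` rewinds 2034-02-28 to 2034-02-01.
`weekday 6` advances to the next Saturday; 2034-02-01 is a Wednesday, so it moves forward to 2034-02-04.
Advancing 7 more days within February lands on 2034-02-11.

2034-02-11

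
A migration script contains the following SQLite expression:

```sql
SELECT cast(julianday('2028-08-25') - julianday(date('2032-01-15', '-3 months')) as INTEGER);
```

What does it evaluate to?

-1146

Adding -3 months to 2032-01-15 gives 2031-10-15.
6 days remain in August 2028 after the 25th (31 − 25).
Full months from September 2028 through September 2031 contribute their day counts.
Then 15 days into October 2031.
Total: 6 + 30 + 31 + 30 + 31 + 31 + 28 + 31 + 30 + 31 + 30 + 31 + 31 + 30 + 31 + 30 + 31 + 31 + 28 + 31 + 30 + 31 + 30 + 31 + 31 + 30 + 31 + 30 + 31 + 31 + 28 + 31 + 30 + 31 + 30 + 31 + 31 + 30 + 15 = 1146.
The subtraction is earlier − later, so the result is −1146 → -1146.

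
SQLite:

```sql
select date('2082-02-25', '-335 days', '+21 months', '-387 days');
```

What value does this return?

Applying '-335 days' to 2082-02-25: counting 335 days back gives 2081-03-27.
Adding +21 months to 2081-03-27 gives 2082-12-27.
Applying '-387 days' to 2082-12-27: counting 387 days back gives 2081-12-05.

2081-12-05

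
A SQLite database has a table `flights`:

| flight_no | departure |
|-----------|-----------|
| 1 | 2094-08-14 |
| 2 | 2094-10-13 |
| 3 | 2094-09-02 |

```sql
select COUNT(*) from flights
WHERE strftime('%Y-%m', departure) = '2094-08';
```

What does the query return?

1

Rows with year-month 2094-08: 2094-08-14 → 1.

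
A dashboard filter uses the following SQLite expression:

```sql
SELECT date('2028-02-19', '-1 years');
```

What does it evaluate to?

Adding -1 year to 2028-02-19 gives 2027-02-19.

2027-02-19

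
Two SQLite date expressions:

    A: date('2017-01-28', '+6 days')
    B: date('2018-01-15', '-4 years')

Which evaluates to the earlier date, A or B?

A = 2017-02-03.
B = 2014-01-15.
B is earlier.

B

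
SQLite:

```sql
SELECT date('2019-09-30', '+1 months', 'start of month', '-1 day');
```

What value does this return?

Adding +1 month to 2019-09-30 gives 2019-10-30.
`start of month` rewinds 2019-10-30 to 2019-10-01.
Going back 1 day from 2019-10-01 reaches 2019-09-30 (last day of September, 30 days).

2019-09-30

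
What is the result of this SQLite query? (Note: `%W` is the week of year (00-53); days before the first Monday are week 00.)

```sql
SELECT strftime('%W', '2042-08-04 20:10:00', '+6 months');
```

05

First apply '+6 months': 2042-08-04 20:10:00 → 2043-02-04 20:10:00.
2043-02-04 is a Wednesday. SQLite's %W counts Mondays since the year started; the result is 05.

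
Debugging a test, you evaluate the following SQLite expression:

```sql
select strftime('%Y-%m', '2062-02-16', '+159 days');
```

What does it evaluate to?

2062-07

First apply '+159 days': 2062-02-16 → 2062-07-25.
`%Y-%m` extracts the year-month: 2062-07.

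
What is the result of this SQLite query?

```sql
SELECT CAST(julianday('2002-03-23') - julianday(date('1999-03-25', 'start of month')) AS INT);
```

`start of month` rewinds 1999-03-25 to 1999-03-01.
30 days remain in March 1999 after the 1st (31 − 1).
Full months from April 1999 through February 2002 contribute their day counts.
Then 23 days into March 2002.
Total: 30 + 30 + 31 + 30 + 31 + 31 + 30 + 31 + 30 + 31 + 31 + 29 + 31 + 30 + 31 + 30 + 31 + 31 + 30 + 31 + 30 + 31 + 31 + 28 + 31 + 30 + 31 + 30 + 31 + 31 + 30 + 31 + 30 + 31 + 31 + 28 + 23 = 1118.

1118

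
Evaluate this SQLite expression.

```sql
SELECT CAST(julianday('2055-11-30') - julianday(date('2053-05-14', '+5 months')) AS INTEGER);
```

Adding +5 months to 2053-05-14 gives 2053-10-14.
17 days remain in October 2053 after the 14th (31 − 14).
Full months from November 2053 through October 2055 contribute their day counts.
Then 30 days into November 2055.
Total: 17 + 30 + 31 + 31 + 28 + 31 + 30 + 31 + 30 + 31 + 31 + 30 + 31 + 30 + 31 + 31 + 28 + 31 + 30 + 31 + 30 + 31 + 31 + 30 + 31 + 30 = 777.

777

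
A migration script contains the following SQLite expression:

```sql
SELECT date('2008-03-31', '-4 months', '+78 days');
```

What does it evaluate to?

2008-02-17

Adding -4 months to 2008-03-31 targets 2007-11-31. November 2007 has only 30 days, so SQLite normalizes the 1-day overflow forward to 2007-12-01.
Applying '+78 days' to 2007-12-01: counting 78 days forward gives 2008-02-17.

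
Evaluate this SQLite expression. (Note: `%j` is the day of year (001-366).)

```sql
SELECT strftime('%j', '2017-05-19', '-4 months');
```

019

First apply '-4 months': 2017-05-19 → 2017-01-19.
Day-of-year for 2017-01-19: days since 2017-01-01 inclusive = 19, zero-padded to 019.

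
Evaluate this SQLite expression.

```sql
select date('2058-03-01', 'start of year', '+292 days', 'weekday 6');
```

`start of year` rewinds 2058-03-01 to 2058-01-01.
Applying '+292 days' to 2058-01-01: counting 292 days forward gives 2058-10-20.
`weekday 6` advances to the next Saturday; 2058-10-20 is a Sunday, so it moves forward to 2058-10-26.

2058-10-26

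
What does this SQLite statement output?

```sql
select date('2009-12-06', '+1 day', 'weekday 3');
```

2009-12-09

Advancing 1 more day within December lands on 2009-12-07.
`weekday 3` advances to the next Wednesday; 2009-12-07 is a Monday, so it moves forward to 2009-12-09.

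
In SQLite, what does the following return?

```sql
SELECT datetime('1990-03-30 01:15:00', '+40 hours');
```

1990-03-31 17:15:00

+40 hours from 1990-03-30 01:15:00 is 1990-03-31 17:15:00 (crosses midnight).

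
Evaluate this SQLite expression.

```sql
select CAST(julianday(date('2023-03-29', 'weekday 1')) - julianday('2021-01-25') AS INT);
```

798

`weekday 1` advances to the next Monday; 2023-03-29 is a Wednesday, so it moves forward to 2023-04-03.
6 days remain in January 2021 after the 25th (31 − 25).
Full months from February 2021 through March 2023 contribute their day counts.
Then 3 days into April 2023.
Total: 6 + 28 + 31 + 30 + 31 + 30 + 31 + 31 + 30 + 31 + 30 + 31 + 31 + 28 + 31 + 30 + 31 + 30 + 31 + 31 + 30 + 31 + 30 + 31 + 31 + 28 + 31 + 3 = 798.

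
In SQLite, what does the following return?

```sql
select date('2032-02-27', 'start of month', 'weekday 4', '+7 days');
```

`start of month` rewinds 2032-02-27 to 2032-02-01.
`weekday 4` advances to the next Thursday; 2032-02-01 is a Sunday, so it moves forward to 2032-02-05.
Advancing 7 more days within February lands on 2032-02-12.

2032-02-12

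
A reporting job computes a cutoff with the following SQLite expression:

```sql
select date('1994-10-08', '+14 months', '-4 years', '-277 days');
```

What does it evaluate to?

1991-03-06

Adding +14 months to 1994-10-08 gives 1995-12-08.
Adding -4 years to 1995-12-08 gives 1991-12-08.
Applying '-277 days' to 1991-12-08: counting 277 days back gives 1991-03-06.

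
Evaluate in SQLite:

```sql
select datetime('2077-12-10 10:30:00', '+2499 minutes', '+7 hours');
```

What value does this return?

2077-12-12 11:09:00

2499 minutes = 41h 39m; +2499 minutes from 2077-12-10 10:30:00 is 2077-12-12 04:09:00 (crosses midnight).
+7 hours from 2077-12-12 04:09:00 is 2077-12-12 11:09:00.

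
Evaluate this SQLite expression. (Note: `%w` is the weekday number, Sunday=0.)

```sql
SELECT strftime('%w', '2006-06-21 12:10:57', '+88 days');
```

First apply '+88 days': 2006-06-21 12:10:57 → 2006-09-17 12:10:57.
2006-09-17 is a Sunday; with Sunday=0 that is 0.

0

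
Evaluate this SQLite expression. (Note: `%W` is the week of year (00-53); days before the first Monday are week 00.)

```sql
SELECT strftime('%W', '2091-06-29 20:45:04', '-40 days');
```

First apply '-40 days': 2091-06-29 20:45:04 → 2091-05-20 20:45:04.
2091-05-20 is a Sunday. SQLite's %W counts Mondays since the year started; the result is 20.

20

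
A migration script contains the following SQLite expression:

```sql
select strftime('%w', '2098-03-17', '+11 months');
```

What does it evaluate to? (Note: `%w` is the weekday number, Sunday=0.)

2

First apply '+11 months': 2098-03-17 → 2099-02-17.
2099-02-17 is a Tuesday; with Sunday=0 that is 2.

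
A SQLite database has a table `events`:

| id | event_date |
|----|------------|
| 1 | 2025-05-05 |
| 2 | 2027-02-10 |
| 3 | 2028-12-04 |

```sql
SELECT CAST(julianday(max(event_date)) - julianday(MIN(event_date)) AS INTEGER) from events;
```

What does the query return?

1309

MIN = 2025-05-05, MAX = 2028-12-04.
26 days remain in May 2025 after the 5th (31 − 5).
Full months from June 2025 through November 2028 contribute their day counts.
Then 4 days into December 2028.
Total: 26 + 30 + 31 + 31 + 30 + 31 + 30 + 31 + 31 + 28 + 31 + 30 + 31 + 30 + 31 + 31 + 30 + 31 + 30 + 31 + 31 + 28 + 31 + 30 + 31 + 30 + 31 + 31 + 30 + 31 + 30 + 31 + 31 + 29 + 31 + 30 + 31 + 30 + 31 + 31 + 30 + 31 + 30 + 4 = 1309.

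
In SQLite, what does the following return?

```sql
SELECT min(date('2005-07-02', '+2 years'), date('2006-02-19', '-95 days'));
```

date('2005-07-02', '+2 years') → 2007-07-02.
date('2006-02-19', '-95 days') → 2005-11-16.
Earlier of the two is 2005-11-16.

2005-11-16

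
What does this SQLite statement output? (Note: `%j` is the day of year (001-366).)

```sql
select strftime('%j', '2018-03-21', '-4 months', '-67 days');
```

258

First apply '-4 months', '-67 days': 2018-03-21 → 2017-09-15.
Day-of-year for 2017-09-15: days since 2017-01-01 inclusive = 258, zero-padded to 258.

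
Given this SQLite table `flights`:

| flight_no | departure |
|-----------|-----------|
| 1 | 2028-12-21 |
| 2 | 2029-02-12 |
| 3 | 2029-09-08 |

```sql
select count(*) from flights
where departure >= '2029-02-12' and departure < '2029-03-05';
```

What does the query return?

Rows in [2029-02-12, 2029-03-05): 2029-02-12 → 1 row.

1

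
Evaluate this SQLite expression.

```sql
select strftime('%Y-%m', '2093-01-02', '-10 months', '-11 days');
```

2092-02

First apply '-10 months', '-11 days': 2093-01-02 → 2092-02-20.
`%Y-%m` extracts the year-month: 2092-02.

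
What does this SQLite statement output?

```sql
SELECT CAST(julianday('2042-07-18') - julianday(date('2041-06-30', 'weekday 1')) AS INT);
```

`weekday 1` advances to the next Monday; 2041-06-30 is a Sunday, so it moves forward to 2041-07-01.
30 days remain in July 2041 after the 1st (31 − 1).
Full months from August 2041 through June 2042 contribute their day counts.
Then 18 days into July 2042.
Total: 30 + 31 + 30 + 31 + 30 + 31 + 31 + 28 + 31 + 30 + 31 + 30 + 18 = 382.

382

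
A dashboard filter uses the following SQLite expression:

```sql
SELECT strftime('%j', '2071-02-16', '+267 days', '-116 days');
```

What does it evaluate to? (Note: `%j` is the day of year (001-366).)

First apply '+267 days', '-116 days': 2071-02-16 → 2071-07-17.
Day-of-year for 2071-07-17: days since 2071-01-01 inclusive = 198, zero-padded to 198.

198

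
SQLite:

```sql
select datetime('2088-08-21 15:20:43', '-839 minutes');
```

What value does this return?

2088-08-21 01:21:43

839 minutes = 13h 59m; -839 minutes from 2088-08-21 15:20:43 is 2088-08-21 01:21:43.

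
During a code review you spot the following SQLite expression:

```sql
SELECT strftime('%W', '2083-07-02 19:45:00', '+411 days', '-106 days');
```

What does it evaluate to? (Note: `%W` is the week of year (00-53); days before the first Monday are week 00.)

First apply '+411 days', '-106 days': 2083-07-02 19:45:00 → 2084-05-02 19:45:00.
2084-05-02 is a Tuesday. SQLite's %W counts Mondays since the year started; the result is 18.

18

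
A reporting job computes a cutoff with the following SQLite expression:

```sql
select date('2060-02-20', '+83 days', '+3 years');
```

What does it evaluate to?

Applying '+83 days' to 2060-02-20: counting 83 days forward gives 2060-05-13.
Adding +3 years to 2060-05-13 gives 2063-05-13.

2063-05-13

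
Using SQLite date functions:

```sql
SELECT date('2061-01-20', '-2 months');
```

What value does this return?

Adding -2 months to 2061-01-20 gives 2060-11-20.

2060-11-20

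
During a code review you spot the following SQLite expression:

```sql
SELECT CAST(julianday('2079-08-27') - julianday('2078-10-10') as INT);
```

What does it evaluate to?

21 days remain in October 2078 after the 10th (31 − 10).
Full months from November 2078 through July 2079 contribute their day counts.
Then 27 days into August 2079.
Total: 21 + 30 + 31 + 31 + 28 + 31 + 30 + 31 + 30 + 31 + 27 = 321.

321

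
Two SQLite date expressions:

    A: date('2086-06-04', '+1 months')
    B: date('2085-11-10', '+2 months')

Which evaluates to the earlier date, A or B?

B

A = 2086-07-04.
B = 2086-01-10.
B is earlier.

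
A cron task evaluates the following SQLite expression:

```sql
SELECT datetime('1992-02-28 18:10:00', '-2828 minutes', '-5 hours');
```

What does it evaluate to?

2828 minutes = 47h 8m; -2828 minutes from 1992-02-28 18:10:00 is 1992-02-26 19:02:00 (crosses midnight).
-5 hours from 1992-02-26 19:02:00 is 1992-02-26 14:02:00.

1992-02-26 14:02:00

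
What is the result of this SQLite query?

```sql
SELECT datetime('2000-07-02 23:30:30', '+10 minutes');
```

2000-07-02 23:40:30

+10 minutes from 2000-07-02 23:30:30 is 2000-07-02 23:40:30.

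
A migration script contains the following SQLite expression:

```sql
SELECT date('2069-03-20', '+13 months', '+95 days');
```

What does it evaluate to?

Adding +13 months to 2069-03-20 gives 2070-04-20.
Applying '+95 days' to 2070-04-20: counting 95 days forward gives 2070-07-24.

2070-07-24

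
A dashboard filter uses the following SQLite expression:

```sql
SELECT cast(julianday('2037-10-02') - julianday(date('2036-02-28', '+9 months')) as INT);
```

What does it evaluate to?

Adding +9 months to 2036-02-28 gives 2036-11-28.
2 days remain in November 2036 after the 28th (30 − 28).
Full months from December 2036 through September 2037 contribute their day counts.
Then 2 days into October 2037.
Total: 2 + 31 + 31 + 28 + 31 + 30 + 31 + 30 + 31 + 31 + 30 + 2 = 308.

308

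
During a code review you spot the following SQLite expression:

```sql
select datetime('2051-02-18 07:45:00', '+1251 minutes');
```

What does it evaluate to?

1251 minutes = 20h 51m; +1251 minutes from 2051-02-18 07:45:00 is 2051-02-19 04:36:00 (crosses midnight).

2051-02-19 04:36:00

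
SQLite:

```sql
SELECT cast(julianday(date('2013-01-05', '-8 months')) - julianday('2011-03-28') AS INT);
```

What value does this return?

404

Adding -8 months to 2013-01-05 gives 2012-05-05.
3 days remain in March 2011 after the 28th (31 − 28).
Full months from April 2011 through April 2012 contribute their day counts.
Then 5 days into May 2012.
Total: 3 + 30 + 31 + 30 + 31 + 31 + 30 + 31 + 30 + 31 + 31 + 29 + 31 + 30 + 5 = 404.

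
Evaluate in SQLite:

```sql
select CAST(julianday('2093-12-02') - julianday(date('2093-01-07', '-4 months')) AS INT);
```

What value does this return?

451

Adding -4 months to 2093-01-07 gives 2092-09-07.
23 days remain in September 2092 after the 7th (30 − 7).
Full months from October 2092 through November 2093 contribute their day counts.
Then 2 days into December 2093.
Total: 23 + 31 + 30 + 31 + 31 + 28 + 31 + 30 + 31 + 30 + 31 + 31 + 30 + 31 + 30 + 2 = 451.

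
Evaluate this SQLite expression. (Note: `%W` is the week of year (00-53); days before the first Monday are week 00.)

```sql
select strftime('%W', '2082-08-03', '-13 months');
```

First apply '-13 months': 2082-08-03 → 2081-07-03.
2081-07-03 is a Thursday. SQLite's %W counts Mondays since the year started; the result is 26.

26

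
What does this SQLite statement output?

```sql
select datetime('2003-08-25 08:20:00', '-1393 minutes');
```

2003-08-24 09:07:00

1393 minutes = 23h 13m; -1393 minutes from 2003-08-25 08:20:00 is 2003-08-24 09:07:00 (crosses midnight).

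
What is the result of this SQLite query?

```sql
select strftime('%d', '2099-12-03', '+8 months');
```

First apply '+8 months': 2099-12-03 → 2100-08-03.
`%d` extracts the 2-digit day of month: 03.

03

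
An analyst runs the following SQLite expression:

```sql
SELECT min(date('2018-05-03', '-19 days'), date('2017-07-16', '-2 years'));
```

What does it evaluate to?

date('2018-05-03', '-19 days') → 2018-04-14.
date('2017-07-16', '-2 years') → 2015-07-16.
Earlier of the two is 2015-07-16.

2015-07-16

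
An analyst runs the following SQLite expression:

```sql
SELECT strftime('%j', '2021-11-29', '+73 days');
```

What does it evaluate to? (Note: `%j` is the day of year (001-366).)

First apply '+73 days': 2021-11-29 → 2022-02-10.
Day-of-year for 2022-02-10: days since 2022-01-01 inclusive = 41, zero-padded to 041.

041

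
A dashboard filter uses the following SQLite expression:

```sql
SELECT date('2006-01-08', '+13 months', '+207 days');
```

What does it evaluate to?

Adding +13 months to 2006-01-08 gives 2007-02-08.
Applying '+207 days' to 2007-02-08: counting 207 days forward gives 2007-09-03.

2007-09-03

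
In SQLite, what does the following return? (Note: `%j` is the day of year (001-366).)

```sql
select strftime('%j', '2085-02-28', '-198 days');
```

First apply '-198 days': 2085-02-28 → 2084-08-14.
Day-of-year for 2084-08-14: days since 2084-01-01 inclusive = 227, zero-padded to 227.

227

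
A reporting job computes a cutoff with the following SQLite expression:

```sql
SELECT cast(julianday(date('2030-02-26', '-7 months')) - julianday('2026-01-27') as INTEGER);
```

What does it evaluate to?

1276

Adding -7 months to 2030-02-26 gives 2029-07-26.
4 days remain in January 2026 after the 27th (31 − 27).
Full months from February 2026 through June 2029 contribute their day counts.
Then 26 days into July 2029.
Total: 4 + 28 + 31 + 30 + 31 + 30 + 31 + 31 + 30 + 31 + 30 + 31 + 31 + 28 + 31 + 30 + 31 + 30 + 31 + 31 + 30 + 31 + 30 + 31 + 31 + 29 + 31 + 30 + 31 + 30 + 31 + 31 + 30 + 31 + 30 + 31 + 31 + 28 + 31 + 30 + 31 + 30 + 26 = 1276.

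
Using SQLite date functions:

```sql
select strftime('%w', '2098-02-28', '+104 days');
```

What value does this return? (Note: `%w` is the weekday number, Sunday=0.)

First apply '+104 days': 2098-02-28 → 2098-06-12.
2098-06-12 is a Thursday; with Sunday=0 that is 4.

4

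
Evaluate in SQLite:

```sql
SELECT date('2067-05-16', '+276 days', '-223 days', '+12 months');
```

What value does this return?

2068-07-08

Applying '+276 days' to 2067-05-16: counting 276 days forward gives 2068-02-16.
Applying '-223 days' to 2068-02-16: counting 223 days back gives 2067-07-08.
Adding +12 months to 2067-07-08 gives 2068-07-08.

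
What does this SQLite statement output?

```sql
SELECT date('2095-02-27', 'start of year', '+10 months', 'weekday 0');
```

2095-11-06

`start of year` rewinds 2095-02-27 to 2095-01-01.
Adding +10 months to 2095-01-01 gives 2095-11-01.
`weekday 0` advances to the next Sunday; 2095-11-01 is a Tuesday, so it moves forward to 2095-11-06.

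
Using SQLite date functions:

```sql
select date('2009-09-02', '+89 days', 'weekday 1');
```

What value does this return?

2009-11-30

Applying '+89 days' to 2009-09-02: counting 89 days forward gives 2009-11-30.
`weekday 1` advances to the next Monday; 2009-11-30 is already a Monday, so it stays at 2009-11-30.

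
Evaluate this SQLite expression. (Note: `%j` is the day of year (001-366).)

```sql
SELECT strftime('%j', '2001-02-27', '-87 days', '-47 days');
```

First apply '-87 days', '-47 days': 2001-02-27 → 2000-10-16.
Day-of-year for 2000-10-16: days since 2000-01-01 inclusive = 290, zero-padded to 290.

290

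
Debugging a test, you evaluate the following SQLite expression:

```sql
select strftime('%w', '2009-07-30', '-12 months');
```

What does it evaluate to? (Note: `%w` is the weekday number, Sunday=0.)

First apply '-12 months': 2009-07-30 → 2008-07-30.
2008-07-30 is a Wednesday; with Sunday=0 that is 3.

3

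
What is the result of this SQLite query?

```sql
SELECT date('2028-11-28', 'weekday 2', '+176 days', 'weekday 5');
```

`weekday 2` advances to the next Tuesday; 2028-11-28 is already a Tuesday, so it stays at 2028-11-28.
Applying '+176 days' to 2028-11-28: counting 176 days forward gives 2029-05-23.
`weekday 5` advances to the next Friday; 2029-05-23 is a Wednesday, so it moves forward to 2029-05-25.

2029-05-25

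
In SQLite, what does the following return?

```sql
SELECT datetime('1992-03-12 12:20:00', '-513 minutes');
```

1992-03-12 03:47:00

513 minutes = 8h 33m; -513 minutes from 1992-03-12 12:20:00 is 1992-03-12 03:47:00.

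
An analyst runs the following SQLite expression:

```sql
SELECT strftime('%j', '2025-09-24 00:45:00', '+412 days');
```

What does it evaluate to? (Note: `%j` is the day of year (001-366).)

First apply '+412 days': 2025-09-24 00:45:00 → 2026-11-10 00:45:00.
Day-of-year for 2026-11-10: days since 2026-01-01 inclusive = 314, zero-padded to 314.

314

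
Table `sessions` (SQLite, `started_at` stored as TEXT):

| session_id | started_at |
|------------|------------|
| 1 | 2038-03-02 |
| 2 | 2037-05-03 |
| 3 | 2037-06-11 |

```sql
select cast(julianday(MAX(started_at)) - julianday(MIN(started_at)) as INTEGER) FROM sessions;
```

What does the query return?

MIN = 2037-05-03, MAX = 2038-03-02.
28 days remain in May 2037 after the 3rd (31 − 3).
Full months from June 2037 through February 2038 contribute their day counts.
Then 2 days into March 2038.
Total: 28 + 30 + 31 + 31 + 30 + 31 + 30 + 31 + 31 + 28 + 2 = 303.

303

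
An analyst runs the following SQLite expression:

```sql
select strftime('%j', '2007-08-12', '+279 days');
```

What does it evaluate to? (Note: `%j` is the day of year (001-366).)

First apply '+279 days': 2007-08-12 → 2008-05-17.
Day-of-year for 2008-05-17: days since 2008-01-01 inclusive = 138, zero-padded to 138.

138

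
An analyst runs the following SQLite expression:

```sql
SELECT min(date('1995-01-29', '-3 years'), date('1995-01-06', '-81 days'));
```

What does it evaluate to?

1992-01-29

date('1995-01-29', '-3 years') → 1992-01-29.
date('1995-01-06', '-81 days') → 1994-10-17.
Earlier of the two is 1992-01-29.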